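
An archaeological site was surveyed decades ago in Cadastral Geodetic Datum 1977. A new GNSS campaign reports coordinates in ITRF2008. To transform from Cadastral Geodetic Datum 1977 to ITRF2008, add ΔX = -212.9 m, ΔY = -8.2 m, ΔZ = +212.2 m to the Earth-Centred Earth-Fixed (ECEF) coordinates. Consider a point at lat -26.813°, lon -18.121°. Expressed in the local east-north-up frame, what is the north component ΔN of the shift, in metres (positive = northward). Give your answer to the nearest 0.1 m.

ΔN = 99.3 m

The local north axis is (−sin φ cos λ, −sin φ sin λ, cos φ), giving ΔN = -91.272 + 1.150 + 189.385 = 99.26 m.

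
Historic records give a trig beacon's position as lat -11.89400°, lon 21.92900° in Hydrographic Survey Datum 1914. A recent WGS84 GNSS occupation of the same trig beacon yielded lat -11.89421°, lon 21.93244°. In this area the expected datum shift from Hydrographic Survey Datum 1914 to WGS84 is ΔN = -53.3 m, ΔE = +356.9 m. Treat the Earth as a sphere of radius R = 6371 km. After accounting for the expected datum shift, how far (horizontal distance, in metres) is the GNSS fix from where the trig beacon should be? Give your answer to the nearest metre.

Observed coordinate differences: Δφ = -0.00021°, Δλ = +0.00344°.
Converting to metres (1° lat = 111195 m, cos φ = 0.978531): observed ΔN = -23.4 m, observed ΔE = 374.3 m.
Subtracting the expected shift leaves a residual of -23.4 − (-53.3) = 29.9 m north and 374.3 − (356.9) = 17.4 m east.
Residual distance = √(29.9² + 17.4²) = 34.6 m.

35 m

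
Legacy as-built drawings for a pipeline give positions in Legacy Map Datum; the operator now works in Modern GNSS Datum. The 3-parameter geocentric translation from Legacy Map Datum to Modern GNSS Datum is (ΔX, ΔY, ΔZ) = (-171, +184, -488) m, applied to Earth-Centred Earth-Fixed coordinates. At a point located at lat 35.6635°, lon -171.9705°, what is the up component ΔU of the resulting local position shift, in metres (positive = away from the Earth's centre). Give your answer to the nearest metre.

The local up (radial) axis is (cos φ cos λ, cos φ sin λ, sin φ), giving ΔU = 137.568 − 20.881 − 284.516 = -167.83 m.

ΔU = -168 m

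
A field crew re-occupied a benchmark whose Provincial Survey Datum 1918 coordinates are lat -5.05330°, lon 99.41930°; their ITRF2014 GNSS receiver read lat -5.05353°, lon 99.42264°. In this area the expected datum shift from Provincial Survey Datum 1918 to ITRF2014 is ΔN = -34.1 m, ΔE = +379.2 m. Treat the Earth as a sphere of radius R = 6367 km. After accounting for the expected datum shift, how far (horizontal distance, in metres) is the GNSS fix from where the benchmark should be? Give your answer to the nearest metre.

13 m

Observed coordinate differences: Δφ = -0.00023°, Δλ = +0.00334°.
Converting to metres (1° lat = 111125 m, cos φ = 0.996113): observed ΔN = -25.6 m, observed ΔE = 369.7 m.
Subtracting the expected shift leaves a residual of -25.6 − (-34.1) = 8.5 m north and 369.7 − (379.2) = -9.5 m east.
Residual distance = √(8.5² + (-9.5)²) = 12.8 m.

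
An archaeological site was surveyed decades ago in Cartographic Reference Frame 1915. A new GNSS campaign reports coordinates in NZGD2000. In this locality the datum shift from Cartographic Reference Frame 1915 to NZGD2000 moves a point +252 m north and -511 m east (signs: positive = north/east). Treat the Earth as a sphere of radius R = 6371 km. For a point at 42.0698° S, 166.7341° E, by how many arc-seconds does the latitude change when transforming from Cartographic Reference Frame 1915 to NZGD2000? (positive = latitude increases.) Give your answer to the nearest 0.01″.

On a sphere of radius R, 1 rad of latitude = R, so Δφ = ΔN / R = 252.0 / 6371000 = 3.9554e-05 rad = 8.159″.

Δφ = 8.16″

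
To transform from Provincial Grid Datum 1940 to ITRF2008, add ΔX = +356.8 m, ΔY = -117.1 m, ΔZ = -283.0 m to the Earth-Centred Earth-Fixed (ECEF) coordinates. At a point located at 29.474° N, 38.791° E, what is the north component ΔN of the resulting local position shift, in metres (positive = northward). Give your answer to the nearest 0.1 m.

The local north axis is (−sin φ cos λ, −sin φ sin λ, cos φ), giving ΔN = -136.835 + 36.096 − 246.374 = -347.11 m.

ΔN = -347.1 m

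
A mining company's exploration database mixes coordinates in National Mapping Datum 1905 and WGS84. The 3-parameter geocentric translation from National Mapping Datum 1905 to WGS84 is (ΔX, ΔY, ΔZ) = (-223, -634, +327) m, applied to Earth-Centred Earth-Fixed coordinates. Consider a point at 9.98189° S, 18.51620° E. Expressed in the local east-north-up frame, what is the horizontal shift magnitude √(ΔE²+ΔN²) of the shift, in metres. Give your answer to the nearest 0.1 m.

586.5 m

The local east axis at (φ, λ) is (−sin λ, cos λ, 0), so ΔE = −sin(18.51620°)·(-223) + cos(18.51620°)·(-634) = -530.36 m.
The local north axis is (−sin φ cos λ, −sin φ sin λ, cos φ), giving ΔN = -36.653 − 34.900 + 322.050 = 250.50 m.
Horizontal magnitude = √(ΔE² + ΔN²) = √((-530.36)² + 250.50²) = 586.54 m.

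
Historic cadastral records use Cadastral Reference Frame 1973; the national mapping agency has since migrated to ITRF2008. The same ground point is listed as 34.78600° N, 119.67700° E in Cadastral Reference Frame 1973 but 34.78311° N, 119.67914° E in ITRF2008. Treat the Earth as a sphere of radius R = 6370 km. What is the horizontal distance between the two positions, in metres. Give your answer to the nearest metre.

376 m

Δφ = 34.78311° − 34.78600° = -0.00289°; Δλ = 119.67914° − 119.67700° = +0.00214°.
1° along a meridian = πR/180 = 111177 m.
ΔN = Δφ × 111177 = -321.3 m; ΔE = Δλ × 111177 × cos(34.78600°) = +0.00214 × 111177 × 0.821289 = 195.4 m.
Distance = √(ΔE² + ΔN²) = √(195.4² + (-321.3)²) = 376.1 m.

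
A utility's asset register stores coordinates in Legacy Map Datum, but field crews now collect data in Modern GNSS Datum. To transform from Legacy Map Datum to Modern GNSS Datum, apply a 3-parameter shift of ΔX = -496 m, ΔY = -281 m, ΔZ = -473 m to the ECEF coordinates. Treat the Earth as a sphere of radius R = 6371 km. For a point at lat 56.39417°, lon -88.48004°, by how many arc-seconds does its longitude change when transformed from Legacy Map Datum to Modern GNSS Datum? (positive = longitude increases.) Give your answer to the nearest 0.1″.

Δλ = -29.4″

sin φ = 0.832865, cos φ = 0.553476, sin λ = -0.999648, cos λ = 0.026525.
East component: ΔE = −sin λ·ΔX + cos λ·ΔY = −(-0.999648)(-496) + (0.026525)(-281) = -503.28 m.
1° of latitude spans πR/180 = 111195 m; at latitude φ, 1° of longitude spans that × cos φ = 61543.8 m, so Δλ = -503.28 / 61543.8 × 3600 = -29.439″.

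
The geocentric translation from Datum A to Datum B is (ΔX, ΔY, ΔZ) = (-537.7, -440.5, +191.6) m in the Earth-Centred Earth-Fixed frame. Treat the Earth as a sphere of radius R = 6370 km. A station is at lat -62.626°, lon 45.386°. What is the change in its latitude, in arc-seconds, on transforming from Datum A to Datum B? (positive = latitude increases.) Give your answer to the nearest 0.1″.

sin φ = -0.888024, cos φ = 0.459797, sin λ = 0.711854, cos λ = 0.702327.
North component: ΔN = −sin φ cos λ·ΔX − sin φ sin λ·ΔY + cos φ·ΔZ = −(-0.888024)(0.702327)(-537.7) − (-0.888024)(0.711854)(-440.5) + (0.459797)(191.6) = -525.72 m.
1° of latitude spans πR/180 = 111177 m, so Δφ = -525.72 / 111177 × 3600 = -17.023″.

Δφ = -17.0″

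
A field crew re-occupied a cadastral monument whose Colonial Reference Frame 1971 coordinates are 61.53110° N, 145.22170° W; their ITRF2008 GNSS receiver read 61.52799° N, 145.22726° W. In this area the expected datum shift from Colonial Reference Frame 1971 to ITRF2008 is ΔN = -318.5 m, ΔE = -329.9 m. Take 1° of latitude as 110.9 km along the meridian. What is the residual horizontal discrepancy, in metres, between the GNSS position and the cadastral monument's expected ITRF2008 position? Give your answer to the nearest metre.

Observed coordinate differences: Δφ = -0.00311°, Δλ = -0.00556°.
Converting to metres (1° lat = 110900 m, cos φ = 0.476682): observed ΔN = -344.9 m, observed ΔE = -293.9 m.
Subtracting the expected shift leaves a residual of -344.9 − (-318.5) = -26.4 m north and -293.9 − (-329.9) = 36.0 m east.
Residual distance = √((-26.4)² + 36.0²) = 44.6 m.

45 m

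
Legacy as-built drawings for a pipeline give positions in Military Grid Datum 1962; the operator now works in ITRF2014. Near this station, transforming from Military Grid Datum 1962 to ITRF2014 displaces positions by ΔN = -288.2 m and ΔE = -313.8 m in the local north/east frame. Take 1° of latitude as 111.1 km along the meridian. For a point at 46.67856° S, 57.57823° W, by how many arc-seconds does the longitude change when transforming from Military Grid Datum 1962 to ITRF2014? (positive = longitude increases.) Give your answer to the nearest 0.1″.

At latitude -46.67856°, cos φ = 0.686091.
1° of longitude at this latitude = 111.1 × cos φ = 76.22 km, so Δλ = -313.8 / 76224.7 = -0.0041168° = -14.820″.

Δλ = -14.8″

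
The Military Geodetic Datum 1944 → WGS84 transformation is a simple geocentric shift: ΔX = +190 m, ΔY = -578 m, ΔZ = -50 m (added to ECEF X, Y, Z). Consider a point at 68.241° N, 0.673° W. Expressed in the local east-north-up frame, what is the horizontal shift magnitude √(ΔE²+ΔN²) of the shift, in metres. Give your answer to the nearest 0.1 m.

The local east axis at (φ, λ) is (−sin λ, cos λ, 0), so ΔE = −sin(-0.673°)·190 + cos(-0.673°)·(-578) = -575.73 m.
The local north axis is (−sin φ cos λ, −sin φ sin λ, cos φ), giving ΔN = -176.451 − 6.305 − 18.535 = -201.29 m.
Horizontal magnitude = √(ΔE² + ΔN²) = √((-575.73)² + (-201.29)²) = 609.90 m.

609.9 m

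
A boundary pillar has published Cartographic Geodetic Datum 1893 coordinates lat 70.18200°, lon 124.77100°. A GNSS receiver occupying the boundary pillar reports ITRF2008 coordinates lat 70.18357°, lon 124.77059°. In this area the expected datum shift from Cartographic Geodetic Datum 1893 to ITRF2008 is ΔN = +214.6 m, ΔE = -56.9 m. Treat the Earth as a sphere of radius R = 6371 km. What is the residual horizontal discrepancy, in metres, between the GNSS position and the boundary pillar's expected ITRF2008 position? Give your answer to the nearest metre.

Observed coordinate differences: Δφ = +0.00157°, Δλ = -0.00041°.
Converting to metres (1° lat = 111195 m, cos φ = 0.339033): observed ΔN = 174.6 m, observed ΔE = -15.5 m.
Subtracting the expected shift leaves a residual of 174.6 − (214.6) = -40.0 m north and -15.5 − (-56.9) = 41.4 m east.
Residual distance = √((-40.0)² + 41.4²) = 57.6 m.

58 m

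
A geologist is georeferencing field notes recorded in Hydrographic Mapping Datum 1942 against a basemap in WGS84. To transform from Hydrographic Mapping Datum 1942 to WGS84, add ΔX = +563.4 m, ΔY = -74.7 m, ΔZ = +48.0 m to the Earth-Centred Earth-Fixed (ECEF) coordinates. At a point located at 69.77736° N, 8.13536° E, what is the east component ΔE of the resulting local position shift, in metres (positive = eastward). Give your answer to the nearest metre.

ΔE = -154 m

At φ = 69.77736°, λ = 8.13536°: sin φ = 0.938357, cos φ = 0.345669, sin λ = 0.141512, cos λ = 0.989937.
ΔE = −sin λ·ΔX + cos λ·ΔY = −(0.141512)·(563.4) + (0.989937)·(-74.7) = -153.68 m.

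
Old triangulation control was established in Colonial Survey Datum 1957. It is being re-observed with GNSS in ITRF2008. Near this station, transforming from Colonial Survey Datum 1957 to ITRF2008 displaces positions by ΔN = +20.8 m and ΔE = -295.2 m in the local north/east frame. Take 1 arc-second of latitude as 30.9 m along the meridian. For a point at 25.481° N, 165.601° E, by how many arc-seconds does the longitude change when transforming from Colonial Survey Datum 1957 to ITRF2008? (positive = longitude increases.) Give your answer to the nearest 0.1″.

Δλ = -10.6″

At latitude 25.481°, cos φ = 0.902728.
1″ of longitude at this latitude = 30.90 × cos φ = 27.8943 m, so Δλ = -295.2 / 27.8943 = -10.583″.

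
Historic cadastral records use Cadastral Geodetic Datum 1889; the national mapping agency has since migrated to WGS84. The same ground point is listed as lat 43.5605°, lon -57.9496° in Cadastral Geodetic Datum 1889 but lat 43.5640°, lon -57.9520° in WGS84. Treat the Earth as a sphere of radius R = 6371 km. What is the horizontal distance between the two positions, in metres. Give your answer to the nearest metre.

Δφ = 43.5640° − 43.5605° = +0.0035°; Δλ = -57.9520° − -57.9496° = -0.0024°.
1° along a meridian = πR/180 = 111195 m.
ΔN = Δφ × 111195 = 389.2 m; ΔE = Δλ × 111195 × cos(43.5605°) = -0.0024 × 111195 × 0.724647 = -193.4 m.
Distance = √(ΔE² + ΔN²) = √((-193.4)² + 389.2²) = 434.6 m.

435 m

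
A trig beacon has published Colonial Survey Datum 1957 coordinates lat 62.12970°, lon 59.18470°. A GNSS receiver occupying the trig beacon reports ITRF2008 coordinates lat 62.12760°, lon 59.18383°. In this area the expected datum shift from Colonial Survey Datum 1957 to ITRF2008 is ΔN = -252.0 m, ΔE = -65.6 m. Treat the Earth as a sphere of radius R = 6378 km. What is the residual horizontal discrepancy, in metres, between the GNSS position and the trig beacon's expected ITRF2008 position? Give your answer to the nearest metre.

Observed coordinate differences: Δφ = -0.00210°, Δλ = -0.00087°.
Converting to metres (1° lat = 111317 m, cos φ = 0.467472): observed ΔN = -233.8 m, observed ΔE = -45.3 m.
Subtracting the expected shift leaves a residual of -233.8 − (-252.0) = 18.2 m north and -45.3 − (-65.6) = 20.3 m east.
Residual distance = √(18.2² + 20.3²) = 27.3 m.

27 m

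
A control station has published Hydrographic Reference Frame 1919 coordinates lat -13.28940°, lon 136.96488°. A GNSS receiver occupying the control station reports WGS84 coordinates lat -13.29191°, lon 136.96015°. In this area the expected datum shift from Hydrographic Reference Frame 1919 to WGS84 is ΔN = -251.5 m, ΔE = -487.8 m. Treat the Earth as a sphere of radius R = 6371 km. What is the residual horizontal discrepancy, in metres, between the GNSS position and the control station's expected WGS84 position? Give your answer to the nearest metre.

Observed coordinate differences: Δφ = -0.00251°, Δλ = -0.00473°.
Converting to metres (1° lat = 111195 m, cos φ = 0.973221): observed ΔN = -279.1 m, observed ΔE = -511.9 m.
Subtracting the expected shift leaves a residual of -279.1 − (-251.5) = -27.6 m north and -511.9 − (-487.8) = -24.1 m east.
Residual distance = √((-27.6)² + (-24.1)²) = 36.6 m.

37 m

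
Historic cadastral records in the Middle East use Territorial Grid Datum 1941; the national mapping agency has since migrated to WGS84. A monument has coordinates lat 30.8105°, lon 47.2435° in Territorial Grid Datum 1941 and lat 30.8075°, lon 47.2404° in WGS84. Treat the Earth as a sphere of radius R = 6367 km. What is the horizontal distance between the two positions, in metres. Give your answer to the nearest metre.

446 m

Δφ = 30.8075° − 30.8105° = -0.0030°; Δλ = 47.2404° − 47.2435° = -0.0031°.
1° along a meridian = πR/180 = 111125 m.
ΔN = Δφ × 111125 = -333.4 m; ΔE = Δλ × 111125 × cos(30.8105°) = -0.0031 × 111125 × 0.858866 = -295.9 m.
Distance = √(ΔE² + ΔN²) = √((-295.9)² + (-333.4)²) = 445.7 m.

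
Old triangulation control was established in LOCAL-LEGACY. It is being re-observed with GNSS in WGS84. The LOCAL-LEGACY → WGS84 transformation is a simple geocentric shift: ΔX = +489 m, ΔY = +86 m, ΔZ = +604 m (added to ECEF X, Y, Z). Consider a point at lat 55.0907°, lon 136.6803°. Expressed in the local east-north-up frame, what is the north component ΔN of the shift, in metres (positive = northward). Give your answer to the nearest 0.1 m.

The local north axis is (−sin φ cos λ, −sin φ sin λ, cos φ), giving ΔN = 291.749 − 48.385 + 345.657 = 589.02 m.

ΔN = 589.0 m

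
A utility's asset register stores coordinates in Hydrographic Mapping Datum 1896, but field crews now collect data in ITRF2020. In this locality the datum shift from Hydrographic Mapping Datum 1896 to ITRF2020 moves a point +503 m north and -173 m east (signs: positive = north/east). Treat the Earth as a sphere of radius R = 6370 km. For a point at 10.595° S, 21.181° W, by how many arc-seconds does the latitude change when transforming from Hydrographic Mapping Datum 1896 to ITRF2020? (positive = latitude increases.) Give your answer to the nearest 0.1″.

On a sphere of radius R, 1 rad of latitude = R, so Δφ = ΔN / R = 503.0 / 6370000 = 7.8964e-05 rad = 16.287″.

Δφ = 16.3″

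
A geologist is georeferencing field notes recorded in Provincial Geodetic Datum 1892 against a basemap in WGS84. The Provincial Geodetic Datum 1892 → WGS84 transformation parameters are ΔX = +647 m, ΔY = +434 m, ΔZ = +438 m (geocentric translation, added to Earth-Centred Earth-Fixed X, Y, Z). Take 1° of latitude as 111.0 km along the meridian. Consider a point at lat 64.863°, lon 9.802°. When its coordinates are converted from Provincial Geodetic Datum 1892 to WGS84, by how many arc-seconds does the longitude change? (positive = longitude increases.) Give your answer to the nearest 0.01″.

Δλ = 24.24″

sin φ = 0.905295, cos φ = 0.424784, sin λ = 0.170244, cos λ = 0.985402.
East component: ΔE = −sin λ·ΔX + cos λ·ΔY = −(0.170244)(647) + (0.985402)(434) = 317.52 m.
1° of latitude spans 111000 m; at latitude φ, 1° of longitude spans that × cos φ = 47151.0 m, so Δλ = 317.52 / 47151.0 × 3600 = 24.243″.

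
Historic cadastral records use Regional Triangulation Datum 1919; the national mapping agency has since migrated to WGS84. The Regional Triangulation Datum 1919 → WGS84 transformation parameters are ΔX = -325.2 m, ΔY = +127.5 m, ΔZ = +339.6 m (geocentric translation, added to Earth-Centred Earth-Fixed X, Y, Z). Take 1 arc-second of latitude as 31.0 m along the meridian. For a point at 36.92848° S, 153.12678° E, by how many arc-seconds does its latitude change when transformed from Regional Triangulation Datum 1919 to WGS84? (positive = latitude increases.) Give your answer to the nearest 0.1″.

Δφ = 15.5″

sin φ = -0.600818, cos φ = 0.799386, sin λ = 0.452018, cos λ = -0.892009.
North component: ΔN = −sin φ cos λ·ΔX − sin φ sin λ·ΔY + cos φ·ΔZ = −(-0.600818)(-0.892009)(-325.2) − (-0.600818)(0.452018)(127.5) + (0.799386)(339.6) = 480.38 m.
1° of latitude spans 3600 × 31.00 = 111600 m, so Δφ = 480.38 / 111600 × 3600 = 15.496″.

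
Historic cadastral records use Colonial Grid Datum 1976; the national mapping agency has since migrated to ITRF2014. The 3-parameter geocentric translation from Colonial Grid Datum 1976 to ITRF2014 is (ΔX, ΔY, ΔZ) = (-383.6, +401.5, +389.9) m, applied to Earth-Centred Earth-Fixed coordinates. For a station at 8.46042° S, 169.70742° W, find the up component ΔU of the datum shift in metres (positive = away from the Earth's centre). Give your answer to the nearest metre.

The local up (radial) axis is (cos φ cos λ, cos φ sin λ, sin φ), giving ΔU = 373.320 − 70.957 − 57.364 = 245.00 m.

ΔU = 245 m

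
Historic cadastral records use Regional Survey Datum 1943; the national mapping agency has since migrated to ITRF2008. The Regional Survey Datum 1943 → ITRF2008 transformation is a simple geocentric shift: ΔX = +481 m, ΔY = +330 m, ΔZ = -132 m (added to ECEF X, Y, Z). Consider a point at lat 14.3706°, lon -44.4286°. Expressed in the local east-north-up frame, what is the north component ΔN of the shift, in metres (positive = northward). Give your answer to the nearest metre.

ΔN = -156 m

The local north axis is (−sin φ cos λ, −sin φ sin λ, cos φ), giving ΔN = -85.253 + 57.334 − 127.870 = -155.79 m.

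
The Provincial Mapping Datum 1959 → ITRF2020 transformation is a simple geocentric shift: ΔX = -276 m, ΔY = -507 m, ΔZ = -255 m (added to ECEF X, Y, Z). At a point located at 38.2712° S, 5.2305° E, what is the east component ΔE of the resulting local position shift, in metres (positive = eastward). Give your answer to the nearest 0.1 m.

The local east axis at (φ, λ) is (−sin λ, cos λ, 0), so ΔE = −sin(5.2305°)·(-276) + cos(5.2305°)·(-507) = -479.73 m.

ΔE = -479.7 m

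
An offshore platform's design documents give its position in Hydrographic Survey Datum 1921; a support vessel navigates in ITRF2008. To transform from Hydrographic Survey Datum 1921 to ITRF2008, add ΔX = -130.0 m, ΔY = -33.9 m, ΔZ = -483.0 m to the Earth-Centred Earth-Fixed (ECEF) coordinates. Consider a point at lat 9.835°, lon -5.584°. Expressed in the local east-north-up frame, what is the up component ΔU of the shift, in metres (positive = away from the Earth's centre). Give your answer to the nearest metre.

The local up (radial) axis is (cos φ cos λ, cos φ sin λ, sin φ), giving ΔU = -127.482 + 3.250 − 82.502 = -206.73 m.

ΔU = -207 m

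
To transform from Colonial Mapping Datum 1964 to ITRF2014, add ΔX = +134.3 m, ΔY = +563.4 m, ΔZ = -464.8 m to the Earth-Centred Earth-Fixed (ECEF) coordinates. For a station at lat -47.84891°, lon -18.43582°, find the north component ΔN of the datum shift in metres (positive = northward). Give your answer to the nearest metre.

ΔN = -350 m

At φ = -47.84891°, λ = -18.43582°: sin φ = -0.741378, cos φ = 0.671088, sin λ = -0.316242, cos λ = 0.948678.
ΔN = −sin φ cos λ·ΔX − sin φ sin λ·ΔY + cos φ·ΔZ = −(-0.741378)(0.948678)(134.3) − (-0.741378)(-0.316242)(563.4) + (0.671088)(-464.8) = -349.56 m.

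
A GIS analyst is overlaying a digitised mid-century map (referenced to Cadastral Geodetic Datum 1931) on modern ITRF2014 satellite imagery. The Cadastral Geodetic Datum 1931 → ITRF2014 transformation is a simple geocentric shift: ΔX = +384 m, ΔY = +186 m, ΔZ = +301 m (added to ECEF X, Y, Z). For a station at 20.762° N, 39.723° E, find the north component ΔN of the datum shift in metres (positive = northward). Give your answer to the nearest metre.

ΔN = 135 m

At φ = 20.762°, λ = 39.723°: sin φ = 0.354487, cos φ = 0.935061, sin λ = 0.639077, cos λ = 0.769143.
ΔN = −sin φ cos λ·ΔX − sin φ sin λ·ΔY + cos φ·ΔZ = −(0.354487)(0.769143)(384) − (0.354487)(0.639077)(186) + (0.935061)(301) = 134.62 m.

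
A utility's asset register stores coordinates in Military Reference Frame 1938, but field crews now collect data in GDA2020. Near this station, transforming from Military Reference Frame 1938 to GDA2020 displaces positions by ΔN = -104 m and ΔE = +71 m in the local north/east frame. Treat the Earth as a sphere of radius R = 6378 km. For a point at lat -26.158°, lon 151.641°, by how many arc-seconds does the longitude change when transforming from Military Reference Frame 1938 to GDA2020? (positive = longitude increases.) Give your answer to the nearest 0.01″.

At latitude -26.158°, cos φ = 0.897582.
One radian of longitude at latitude φ spans R cos φ, so Δλ = ΔE / (R cos φ) = 71.0 / (6378000 × 0.897582) = 1.2402e-05 rad = 2.558″.

Δλ = 2.56″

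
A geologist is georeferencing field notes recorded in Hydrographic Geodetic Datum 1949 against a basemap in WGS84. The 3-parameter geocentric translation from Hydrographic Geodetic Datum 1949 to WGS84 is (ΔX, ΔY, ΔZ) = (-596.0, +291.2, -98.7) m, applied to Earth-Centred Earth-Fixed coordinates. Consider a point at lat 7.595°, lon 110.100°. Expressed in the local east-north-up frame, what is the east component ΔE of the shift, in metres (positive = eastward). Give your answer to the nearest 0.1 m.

The local east axis at (φ, λ) is (−sin λ, cos λ, 0), so ΔE = −sin(110.100°)·(-596.0) + cos(110.100°)·291.2 = 459.63 m.

ΔE = 459.6 m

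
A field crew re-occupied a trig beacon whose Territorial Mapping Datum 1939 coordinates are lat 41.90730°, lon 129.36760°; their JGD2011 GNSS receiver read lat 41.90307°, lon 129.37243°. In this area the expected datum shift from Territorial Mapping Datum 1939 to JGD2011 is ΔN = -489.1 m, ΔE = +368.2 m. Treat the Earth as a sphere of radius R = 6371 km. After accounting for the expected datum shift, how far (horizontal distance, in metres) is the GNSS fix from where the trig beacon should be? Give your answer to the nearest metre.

Observed coordinate differences: Δφ = -0.00423°, Δλ = +0.00483°.
Converting to metres (1° lat = 111195 m, cos φ = 0.744226): observed ΔN = -470.4 m, observed ΔE = 399.7 m.
Subtracting the expected shift leaves a residual of -470.4 − (-489.1) = 18.7 m north and 399.7 − (368.2) = 31.5 m east.
Residual distance = √(18.7² + 31.5²) = 36.7 m.

37 m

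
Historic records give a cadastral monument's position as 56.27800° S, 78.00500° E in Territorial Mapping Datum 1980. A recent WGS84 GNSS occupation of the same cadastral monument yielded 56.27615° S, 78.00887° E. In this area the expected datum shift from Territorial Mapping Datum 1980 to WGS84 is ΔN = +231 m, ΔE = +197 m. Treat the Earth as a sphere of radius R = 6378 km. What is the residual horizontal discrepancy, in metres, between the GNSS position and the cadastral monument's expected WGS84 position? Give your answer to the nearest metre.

Observed coordinate differences: Δφ = +0.00185°, Δλ = +0.00387°.
Converting to metres (1° lat = 111317 m, cos φ = 0.555164): observed ΔN = 205.9 m, observed ΔE = 239.2 m.
Subtracting the expected shift leaves a residual of 205.9 − (231) = -25.1 m north and 239.2 − (197) = 42.2 m east.
Residual distance = √((-25.1)² + 42.2²) = 49.0 m.

49 m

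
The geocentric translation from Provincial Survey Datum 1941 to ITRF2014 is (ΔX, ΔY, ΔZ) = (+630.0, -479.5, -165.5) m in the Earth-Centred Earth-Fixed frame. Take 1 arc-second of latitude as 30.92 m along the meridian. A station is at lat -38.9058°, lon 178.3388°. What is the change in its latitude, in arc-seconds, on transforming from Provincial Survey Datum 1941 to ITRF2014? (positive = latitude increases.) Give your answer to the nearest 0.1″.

Δφ = -17.2″

sin φ = -0.628042, cos φ = 0.778180, sin λ = 0.028989, cos λ = -0.999580.
North component: ΔN = −sin φ cos λ·ΔX − sin φ sin λ·ΔY + cos φ·ΔZ = −(-0.628042)(-0.999580)(630.0) − (-0.628042)(0.028989)(-479.5) + (0.778180)(-165.5) = -533.02 m.
1° of latitude spans 3600 × 30.92 = 111312 m, so Δφ = -533.02 / 111312 × 3600 = -17.239″.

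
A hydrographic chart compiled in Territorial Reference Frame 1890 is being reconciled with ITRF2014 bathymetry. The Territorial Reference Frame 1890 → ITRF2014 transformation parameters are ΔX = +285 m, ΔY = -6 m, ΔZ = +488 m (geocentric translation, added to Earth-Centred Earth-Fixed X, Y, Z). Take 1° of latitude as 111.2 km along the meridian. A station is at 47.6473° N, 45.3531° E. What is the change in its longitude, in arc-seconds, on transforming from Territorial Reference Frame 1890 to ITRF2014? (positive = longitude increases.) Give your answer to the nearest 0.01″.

sin φ = 0.739012, cos φ = 0.673693, sin λ = 0.711451, cos λ = 0.702736.
East component: ΔE = −sin λ·ΔX + cos λ·ΔY = −(0.711451)(285) + (0.702736)(-6) = -206.98 m.
1° of latitude spans 111200 m; at latitude φ, 1° of longitude spans that × cos φ = 74914.6 m, so Δλ = -206.98 / 74914.6 × 3600 = -9.946″.

Δλ = -9.95″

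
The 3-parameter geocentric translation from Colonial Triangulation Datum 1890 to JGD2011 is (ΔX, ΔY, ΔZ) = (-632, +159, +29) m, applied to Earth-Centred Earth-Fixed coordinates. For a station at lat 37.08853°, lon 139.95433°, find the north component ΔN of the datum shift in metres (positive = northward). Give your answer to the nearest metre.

At φ = 37.08853°, λ = 139.95433°: sin φ = 0.603048, cos φ = 0.797705, sin λ = 0.643398, cos λ = -0.765532.
ΔN = −sin φ cos λ·ΔX − sin φ sin λ·ΔY + cos φ·ΔZ = −(0.603048)(-0.765532)(-632) − (0.603048)(0.643398)(159) + (0.797705)(29) = -330.32 m.

ΔN = -330 m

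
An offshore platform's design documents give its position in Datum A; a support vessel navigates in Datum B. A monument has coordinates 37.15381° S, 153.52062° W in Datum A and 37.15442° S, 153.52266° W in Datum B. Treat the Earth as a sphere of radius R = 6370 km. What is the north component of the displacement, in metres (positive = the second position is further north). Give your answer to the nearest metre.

Δφ = -37.15442° − -37.15381° = -0.00061°; Δλ = -153.52266° − -153.52062° = -0.00204°.
1° along a meridian = πR/180 = 111177 m.
ΔN = Δφ × 111177 = -67.8 m; ΔE = Δλ × 111177 × cos(-37.15381°) = -0.00204 × 111177 × 0.797017 = -180.8 m.

ΔN = -68 m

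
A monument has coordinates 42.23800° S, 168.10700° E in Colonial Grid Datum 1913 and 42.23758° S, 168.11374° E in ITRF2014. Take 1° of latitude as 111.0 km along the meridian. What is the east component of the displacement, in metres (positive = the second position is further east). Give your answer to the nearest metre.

Δφ = -42.23758° − -42.23800° = +0.00042°; Δλ = 168.11374° − 168.10700° = +0.00674°.
ΔN = Δφ × 111000 = 46.6 m; ΔE = Δλ × 111000 × cos(-42.23800°) = +0.00674 × 111000 × 0.740359 = 553.9 m.

ΔE = 554 m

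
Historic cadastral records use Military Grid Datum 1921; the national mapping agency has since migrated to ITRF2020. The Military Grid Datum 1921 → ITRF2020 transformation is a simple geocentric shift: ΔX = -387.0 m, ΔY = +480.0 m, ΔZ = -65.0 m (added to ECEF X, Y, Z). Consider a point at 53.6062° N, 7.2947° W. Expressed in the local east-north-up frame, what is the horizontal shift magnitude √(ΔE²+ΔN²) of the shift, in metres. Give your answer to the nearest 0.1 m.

533.3 m

The local east axis at (φ, λ) is (−sin λ, cos λ, 0), so ΔE = −sin(-7.2947°)·(-387.0) + cos(-7.2947°)·480.0 = 426.98 m.
The local north axis is (−sin φ cos λ, −sin φ sin λ, cos φ), giving ΔN = 308.997 + 49.060 − 38.567 = 319.49 m.
Horizontal magnitude = √(ΔE² + ΔN²) = √(426.98² + 319.49²) = 533.28 m.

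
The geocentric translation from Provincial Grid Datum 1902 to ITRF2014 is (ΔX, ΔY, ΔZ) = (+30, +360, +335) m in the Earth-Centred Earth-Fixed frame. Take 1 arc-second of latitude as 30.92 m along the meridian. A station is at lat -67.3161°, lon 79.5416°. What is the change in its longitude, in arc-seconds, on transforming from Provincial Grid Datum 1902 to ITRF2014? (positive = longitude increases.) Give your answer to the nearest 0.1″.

sin φ = -0.922646, cos φ = 0.385647, sin λ = 0.983387, cos λ = 0.181522.
East component: ΔE = −sin λ·ΔX + cos λ·ΔY = −(0.983387)(30) + (0.181522)(360) = 35.85 m.
1° of latitude spans 3600 × 30.92 = 111312 m; at latitude φ, 1° of longitude spans that × cos φ = 42927.1 m, so Δλ = 35.85 / 42927.1 × 3600 = 3.006″.

Δλ = 3.0″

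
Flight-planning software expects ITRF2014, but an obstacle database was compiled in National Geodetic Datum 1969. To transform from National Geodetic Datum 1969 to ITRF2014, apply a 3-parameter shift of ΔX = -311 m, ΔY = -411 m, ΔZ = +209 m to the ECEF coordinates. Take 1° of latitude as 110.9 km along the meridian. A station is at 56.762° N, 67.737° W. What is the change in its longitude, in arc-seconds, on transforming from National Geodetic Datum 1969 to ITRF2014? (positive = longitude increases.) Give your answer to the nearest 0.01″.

sin φ = 0.836401, cos φ = 0.548118, sin λ = -0.925455, cos λ = 0.378859.
East component: ΔE = −sin λ·ΔX + cos λ·ΔY = −(-0.925455)(-311) + (0.378859)(-411) = -443.53 m.
1° of latitude spans 110900 m; at latitude φ, 1° of longitude spans that × cos φ = 60786.3 m, so Δλ = -443.53 / 60786.3 × 3600 = -26.267″.

Δλ = -26.27″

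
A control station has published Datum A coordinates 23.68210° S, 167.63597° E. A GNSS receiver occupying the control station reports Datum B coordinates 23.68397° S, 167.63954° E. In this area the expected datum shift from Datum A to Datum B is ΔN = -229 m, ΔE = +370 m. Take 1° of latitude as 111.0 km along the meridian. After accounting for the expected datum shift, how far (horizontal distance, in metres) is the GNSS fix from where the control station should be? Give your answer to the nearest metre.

Observed coordinate differences: Δφ = -0.00187°, Δλ = +0.00357°.
Converting to metres (1° lat = 111000 m, cos φ = 0.915788): observed ΔN = -207.6 m, observed ΔE = 362.9 m.
Subtracting the expected shift leaves a residual of -207.6 − (-229) = 21.4 m north and 362.9 − (370) = -7.1 m east.
Residual distance = √(21.4² + (-7.1)²) = 22.6 m.

23 m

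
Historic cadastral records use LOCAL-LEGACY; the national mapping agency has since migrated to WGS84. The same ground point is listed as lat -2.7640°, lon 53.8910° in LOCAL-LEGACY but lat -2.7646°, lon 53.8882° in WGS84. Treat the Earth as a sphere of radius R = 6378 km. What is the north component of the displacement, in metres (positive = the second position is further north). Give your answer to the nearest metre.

Δφ = -2.7646° − -2.7640° = -0.0006°; Δλ = 53.8882° − 53.8910° = -0.0028°.
1° along a meridian = πR/180 = 111317 m.
ΔN = Δφ × 111317 = -66.8 m; ΔE = Δλ × 111317 × cos(-2.7640°) = -0.0028 × 111317 × 0.998837 = -311.3 m.

ΔN = -67 m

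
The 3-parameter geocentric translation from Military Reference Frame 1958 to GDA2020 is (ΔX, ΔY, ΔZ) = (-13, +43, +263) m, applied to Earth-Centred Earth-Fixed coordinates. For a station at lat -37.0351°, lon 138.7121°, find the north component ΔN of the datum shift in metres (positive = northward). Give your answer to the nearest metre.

ΔN = 233 m

At φ = -37.0351°, λ = 138.7121°: sin φ = -0.602304, cos φ = 0.798267, sin λ = 0.659843, cos λ = -0.751403.
ΔN = −sin φ cos λ·ΔX − sin φ sin λ·ΔY + cos φ·ΔZ = −(-0.602304)(-0.751403)(-13) − (-0.602304)(0.659843)(43) + (0.798267)(263) = 232.92 m.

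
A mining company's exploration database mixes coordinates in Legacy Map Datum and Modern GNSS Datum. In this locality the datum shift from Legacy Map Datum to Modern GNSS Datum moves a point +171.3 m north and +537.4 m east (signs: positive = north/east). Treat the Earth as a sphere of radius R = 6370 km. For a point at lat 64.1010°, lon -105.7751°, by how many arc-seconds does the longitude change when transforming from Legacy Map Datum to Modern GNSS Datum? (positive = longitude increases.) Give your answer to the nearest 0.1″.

Δλ = 39.8″

At latitude 64.1010°, cos φ = 0.436786.
One radian of longitude at latitude φ spans R cos φ, so Δλ = ΔE / (R cos φ) = 537.4 / (6370000 × 0.436786) = 1.9315e-04 rad = 39.840″.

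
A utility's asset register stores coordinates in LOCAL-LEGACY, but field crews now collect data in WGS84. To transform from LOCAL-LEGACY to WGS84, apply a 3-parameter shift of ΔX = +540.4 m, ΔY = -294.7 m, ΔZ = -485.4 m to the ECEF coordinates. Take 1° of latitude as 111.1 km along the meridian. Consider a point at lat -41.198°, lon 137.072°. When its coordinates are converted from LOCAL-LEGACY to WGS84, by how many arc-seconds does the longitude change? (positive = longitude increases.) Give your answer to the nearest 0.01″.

Δλ = -6.56″

sin φ = -0.658663, cos φ = 0.752438, sin λ = 0.681079, cos λ = -0.732210.
East component: ΔE = −sin λ·ΔX + cos λ·ΔY = −(0.681079)(540.4) + (-0.732210)(-294.7) = -152.27 m.
1° of latitude spans 111100 m; at latitude φ, 1° of longitude spans that × cos φ = 83595.9 m, so Δλ = -152.27 / 83595.9 × 3600 = -6.558″.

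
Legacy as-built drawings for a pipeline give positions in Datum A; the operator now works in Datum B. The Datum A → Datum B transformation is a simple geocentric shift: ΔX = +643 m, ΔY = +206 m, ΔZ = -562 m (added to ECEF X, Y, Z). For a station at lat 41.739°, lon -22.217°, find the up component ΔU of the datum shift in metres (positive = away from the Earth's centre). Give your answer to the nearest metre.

The local up (radial) axis is (cos φ cos λ, cos φ sin λ, sin φ), giving ΔU = 444.176 − 58.122 − 374.145 = 11.91 m.

ΔU = 12 m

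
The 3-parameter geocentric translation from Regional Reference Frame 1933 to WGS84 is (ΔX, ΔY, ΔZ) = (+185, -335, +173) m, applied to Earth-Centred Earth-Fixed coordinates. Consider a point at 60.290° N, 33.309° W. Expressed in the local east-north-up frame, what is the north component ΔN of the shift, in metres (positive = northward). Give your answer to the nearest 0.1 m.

ΔN = -208.3 m

At φ = 60.290°, λ = -33.309°: sin φ = 0.868545, cos φ = 0.495610, sin λ = -0.549154, cos λ = 0.835721.
ΔN = −sin φ cos λ·ΔX − sin φ sin λ·ΔY + cos φ·ΔZ = −(0.868545)(0.835721)(185) − (0.868545)(-0.549154)(-335) + (0.495610)(173) = -208.33 m.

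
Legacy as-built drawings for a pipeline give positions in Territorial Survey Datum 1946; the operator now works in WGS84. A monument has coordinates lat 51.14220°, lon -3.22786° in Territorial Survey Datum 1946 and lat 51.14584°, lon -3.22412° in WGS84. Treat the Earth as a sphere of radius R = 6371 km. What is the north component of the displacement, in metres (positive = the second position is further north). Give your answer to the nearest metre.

Δφ = 51.14584° − 51.14220° = +0.00364°; Δλ = -3.22412° − -3.22786° = +0.00374°.
1° along a meridian = πR/180 = 111195 m.
ΔN = Δφ × 111195 = 404.7 m; ΔE = Δλ × 111195 × cos(51.14220°) = +0.00374 × 111195 × 0.627390 = 260.9 m.

ΔN = 405 m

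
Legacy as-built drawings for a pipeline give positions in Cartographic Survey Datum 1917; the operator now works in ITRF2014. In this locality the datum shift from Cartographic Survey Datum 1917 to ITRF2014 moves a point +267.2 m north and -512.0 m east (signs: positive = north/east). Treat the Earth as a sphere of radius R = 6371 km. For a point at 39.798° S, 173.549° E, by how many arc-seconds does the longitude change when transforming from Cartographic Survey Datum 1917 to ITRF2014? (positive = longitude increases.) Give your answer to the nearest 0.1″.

Δλ = -21.6″

At latitude -39.798°, cos φ = 0.768306.
One radian of longitude at latitude φ spans R cos φ, so Δλ = ΔE / (R cos φ) = -512.0 / (6371000 × 0.768306) = -1.0460e-04 rad = -21.575″.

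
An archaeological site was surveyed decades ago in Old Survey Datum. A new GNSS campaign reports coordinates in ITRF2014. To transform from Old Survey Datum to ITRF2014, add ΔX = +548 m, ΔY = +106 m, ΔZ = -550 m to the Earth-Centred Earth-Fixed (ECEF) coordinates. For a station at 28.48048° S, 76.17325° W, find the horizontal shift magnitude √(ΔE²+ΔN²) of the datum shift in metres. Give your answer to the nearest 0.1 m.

729.2 m

The local east axis at (φ, λ) is (−sin λ, cos λ, 0), so ΔE = −sin(-76.17325°)·548 + cos(-76.17325°)·106 = 557.45 m.
The local north axis is (−sin φ cos λ, −sin φ sin λ, cos φ), giving ΔN = 62.452 − 49.082 − 483.439 = -470.07 m.
Horizontal magnitude = √(ΔE² + ΔN²) = √(557.45² + (-470.07)²) = 729.19 m.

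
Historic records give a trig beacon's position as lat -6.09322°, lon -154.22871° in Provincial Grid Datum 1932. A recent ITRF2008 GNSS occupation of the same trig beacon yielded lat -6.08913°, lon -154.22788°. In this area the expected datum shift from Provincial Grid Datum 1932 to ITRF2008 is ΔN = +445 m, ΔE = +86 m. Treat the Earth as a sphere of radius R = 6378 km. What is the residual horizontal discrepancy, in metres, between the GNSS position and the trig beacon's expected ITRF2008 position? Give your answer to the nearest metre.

12 m

Observed coordinate differences: Δφ = +0.00409°, Δλ = +0.00083°.
Converting to metres (1° lat = 111317 m, cos φ = 0.994351): observed ΔN = 455.3 m, observed ΔE = 91.9 m.
Subtracting the expected shift leaves a residual of 455.3 − (445) = 10.3 m north and 91.9 − (86) = 5.9 m east.
Residual distance = √(10.3² + 5.9²) = 11.8 m.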